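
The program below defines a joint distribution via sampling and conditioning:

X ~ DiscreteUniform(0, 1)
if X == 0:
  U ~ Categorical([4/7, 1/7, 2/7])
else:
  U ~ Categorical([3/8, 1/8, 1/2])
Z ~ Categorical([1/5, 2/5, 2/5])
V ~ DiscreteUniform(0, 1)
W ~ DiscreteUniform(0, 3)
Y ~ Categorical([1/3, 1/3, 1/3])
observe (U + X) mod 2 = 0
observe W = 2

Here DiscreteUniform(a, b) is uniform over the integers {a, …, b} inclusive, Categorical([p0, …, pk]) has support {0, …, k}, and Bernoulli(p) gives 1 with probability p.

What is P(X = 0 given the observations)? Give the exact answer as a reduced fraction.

P(X = 0 | obs) = 48/55

Enumerate traces; 54 have nonzero weight after conditioning:
  (X=0, U=0, Z=0, V=0, W=2, Y=0) weight 1/420
  (X=0, U=0, Z=0, V=0, W=2, Y=1) weight 1/420
  (X=0, U=0, Z=0, V=0, W=2, Y=2) weight 1/420
  (X=0, U=0, Z=0, V=1, W=2, Y=0) weight 1/420
  (X=0, U=0, Z=0, V=1, W=2, Y=1) weight 1/420
  (X=0, U=0, Z=0, V=1, W=2, Y=2) weight 1/420
  (X=0, U=0, Z=1, V=0, W=2, Y=0) weight 1/210
  (X=0, U=0, Z=1, V=0, W=2, Y=1) weight 1/210
  (X=1, U=1, Z=0, V=0, W=2, Y=0) weight 1/1920
  … 45 more
Group by X:
  weight(X=0) = 3/28
  weight(X=1) = 1/64
Total weight = 3/28 + 1/64 = 55/448
P(X=0 | obs) = 3/28 / 55/448 = 48/55
P(X=1 | obs) = 1/64 / 55/448 = 7/55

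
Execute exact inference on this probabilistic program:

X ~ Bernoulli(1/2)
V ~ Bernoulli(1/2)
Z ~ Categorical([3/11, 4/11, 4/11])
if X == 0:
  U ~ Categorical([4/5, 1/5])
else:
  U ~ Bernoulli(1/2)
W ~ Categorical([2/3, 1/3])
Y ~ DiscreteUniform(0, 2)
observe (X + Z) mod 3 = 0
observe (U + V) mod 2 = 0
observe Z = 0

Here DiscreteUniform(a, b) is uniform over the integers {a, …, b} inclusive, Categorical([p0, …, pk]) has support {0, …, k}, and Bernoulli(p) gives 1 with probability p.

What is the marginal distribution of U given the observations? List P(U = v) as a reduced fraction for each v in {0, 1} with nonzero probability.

Enumerate traces; 12 have nonzero weight after conditioning:
  (X=0, V=0, Z=0, U=0, W=0, Y=0) weight 2/165
  (X=0, V=0, Z=0, U=0, W=0, Y=1) weight 2/165
  (X=0, V=0, Z=0, U=0, W=0, Y=2) weight 2/165
  (X=0, V=0, Z=0, U=0, W=1, Y=0) weight 1/165
  (X=0, V=0, Z=0, U=0, W=1, Y=1) weight 1/165
  (X=0, V=0, Z=0, U=0, W=1, Y=2) weight 1/165
  (X=0, V=1, Z=0, U=1, W=0, Y=0) weight 1/330
  (X=0, V=1, Z=0, U=1, W=0, Y=1) weight 1/330
  … 4 more
Group by U:
  weight(U=0) = 3/55
  weight(U=1) = 3/220
Total weight = 3/55 + 3/220 = 3/44
P(U=0 | obs) = 3/55 / 3/44 = 4/5
P(U=1 | obs) = 3/220 / 3/44 = 1/5

P(U=0) = 4/5, P(U=1) = 1/5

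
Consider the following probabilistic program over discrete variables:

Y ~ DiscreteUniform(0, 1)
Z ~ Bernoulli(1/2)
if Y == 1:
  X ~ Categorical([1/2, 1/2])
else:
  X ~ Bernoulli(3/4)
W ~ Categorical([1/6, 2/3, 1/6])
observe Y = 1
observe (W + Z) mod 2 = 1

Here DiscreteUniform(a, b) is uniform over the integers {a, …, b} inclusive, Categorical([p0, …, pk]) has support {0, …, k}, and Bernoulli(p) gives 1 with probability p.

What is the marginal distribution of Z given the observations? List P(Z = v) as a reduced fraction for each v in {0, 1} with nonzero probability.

Enumerate traces; 6 have nonzero weight after conditioning:
  (Y=1, Z=0, X=0, W=1) weight 1/12
  (Y=1, Z=0, X=1, W=1) weight 1/12
  (Y=1, Z=1, X=0, W=0) weight 1/48
  (Y=1, Z=1, X=0, W=2) weight 1/48
  (Y=1, Z=1, X=1, W=0) weight 1/48
  (Y=1, Z=1, X=1, W=2) weight 1/48
Group by Z:
  weight(Z=0) = 1/6
  weight(Z=1) = 1/12
Total weight = 1/6 + 1/12 = 1/4
P(Z=0 | obs) = 1/6 / 1/4 = 2/3
P(Z=1 | obs) = 1/12 / 1/4 = 1/3

P(Z=0) = 2/3, P(Z=1) = 1/3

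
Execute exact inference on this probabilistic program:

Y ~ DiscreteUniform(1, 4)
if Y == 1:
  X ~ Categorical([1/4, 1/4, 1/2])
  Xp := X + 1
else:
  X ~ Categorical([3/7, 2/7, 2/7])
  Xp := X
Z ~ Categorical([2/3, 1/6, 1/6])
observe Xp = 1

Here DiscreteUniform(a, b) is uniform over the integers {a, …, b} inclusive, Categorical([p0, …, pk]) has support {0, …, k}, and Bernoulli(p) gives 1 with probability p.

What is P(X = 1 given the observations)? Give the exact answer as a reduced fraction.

Enumerate traces; 12 have nonzero weight after conditioning:
  (Y=1, X=0, Z=0) weight 1/24
  (Y=1, X=0, Z=1) weight 1/96
  (Y=1, X=0, Z=2) weight 1/96
  (Y=2, X=1, Z=0) weight 1/21
  (Y=2, X=1, Z=1) weight 1/84
  (Y=2, X=1, Z=2) weight 1/84
  (Y=3, X=1, Z=0) weight 1/21
  (Y=3, X=1, Z=1) weight 1/84
  … 4 more
Group by X:
  weight(X=0) = 1/16
  weight(X=1) = 3/14
Total weight = 1/16 + 3/14 = 31/112
P(X=0 | obs) = 1/16 / 31/112 = 7/31
P(X=1 | obs) = 3/14 / 31/112 = 24/31

P(X = 1 | obs) = 24/31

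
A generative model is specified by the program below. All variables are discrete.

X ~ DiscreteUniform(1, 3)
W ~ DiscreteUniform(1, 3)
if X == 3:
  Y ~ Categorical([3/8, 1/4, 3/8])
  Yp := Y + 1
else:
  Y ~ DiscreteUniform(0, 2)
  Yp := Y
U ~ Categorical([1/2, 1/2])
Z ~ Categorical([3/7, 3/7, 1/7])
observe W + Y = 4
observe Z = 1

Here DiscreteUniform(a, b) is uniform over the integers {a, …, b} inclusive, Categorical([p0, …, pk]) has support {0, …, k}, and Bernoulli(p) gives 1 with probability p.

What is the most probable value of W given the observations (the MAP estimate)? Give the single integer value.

argmax_v P(W = v | obs) = 2

Enumerate traces; 12 have nonzero weight after conditioning:
  (X=1, W=2, Y=2, U=0, Z=1) weight 1/126
  (X=1, W=2, Y=2, U=1, Z=1) weight 1/126
  (X=1, W=3, Y=1, U=0, Z=1) weight 1/126
  (X=1, W=3, Y=1, U=1, Z=1) weight 1/126
  (X=2, W=2, Y=2, U=0, Z=1) weight 1/126
  (X=2, W=2, Y=2, U=1, Z=1) weight 1/126
  (X=2, W=3, Y=1, U=0, Z=1) weight 1/126
  (X=2, W=3, Y=1, U=1, Z=1) weight 1/126
  … 4 more
Group by W:
  weight(W=2) = 25/504
  weight(W=3) = 11/252
Total weight = 25/504 + 11/252 = 47/504
P(W=2 | obs) = 25/504 / 47/504 = 25/47
P(W=3 | obs) = 11/252 / 47/504 = 22/47
argmax = 2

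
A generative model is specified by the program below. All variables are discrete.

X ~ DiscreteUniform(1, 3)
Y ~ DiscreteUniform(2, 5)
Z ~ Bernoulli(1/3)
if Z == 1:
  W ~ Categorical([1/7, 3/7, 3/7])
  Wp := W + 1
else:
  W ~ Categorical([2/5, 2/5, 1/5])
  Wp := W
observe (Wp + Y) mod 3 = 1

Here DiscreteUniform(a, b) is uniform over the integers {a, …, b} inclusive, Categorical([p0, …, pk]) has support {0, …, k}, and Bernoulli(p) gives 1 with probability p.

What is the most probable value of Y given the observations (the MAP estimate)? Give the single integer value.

Enumerate traces; 24 have nonzero weight after conditioning:
  (X=1, Y=2, Z=0, W=2) weight 1/90
  (X=1, Y=2, Z=1, W=1) weight 1/84
  (X=1, Y=3, Z=0, W=1) weight 1/45
  (X=1, Y=3, Z=1, W=0) weight 1/252
  (X=1, Y=4, Z=0, W=0) weight 1/45
  (X=1, Y=4, Z=1, W=2) weight 1/84
  (X=1, Y=5, Z=0, W=2) weight 1/90
  (X=1, Y=5, Z=1, W=1) weight 1/84
  … 16 more
Group by Y:
  weight(Y=2) = 29/420
  weight(Y=3) = 11/140
  weight(Y=4) = 43/420
  weight(Y=5) = 29/420
Total weight = 29/420 + 11/140 + 43/420 + 29/420 = 67/210
P(Y=2 | obs) = 29/420 / 67/210 = 29/134
P(Y=3 | obs) = 11/140 / 67/210 = 33/134
P(Y=4 | obs) = 43/420 / 67/210 = 43/134
P(Y=5 | obs) = 29/420 / 67/210 = 29/134
argmax = 4

argmax_v P(Y = v | obs) = 4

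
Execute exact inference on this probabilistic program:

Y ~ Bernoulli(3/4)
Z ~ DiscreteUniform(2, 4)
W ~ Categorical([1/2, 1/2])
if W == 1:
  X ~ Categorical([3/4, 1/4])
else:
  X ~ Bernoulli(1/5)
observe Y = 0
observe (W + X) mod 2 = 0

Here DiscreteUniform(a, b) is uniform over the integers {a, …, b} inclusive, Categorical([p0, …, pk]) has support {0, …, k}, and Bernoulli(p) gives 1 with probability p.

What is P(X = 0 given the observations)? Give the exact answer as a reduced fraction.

P(X = 0 | obs) = 16/21

Enumerate traces; 6 have nonzero weight after conditioning:
  (Y=0, Z=2, W=0, X=0) weight 1/30
  (Y=0, Z=2, W=1, X=1) weight 1/96
  (Y=0, Z=3, W=0, X=0) weight 1/30
  (Y=0, Z=3, W=1, X=1) weight 1/96
  (Y=0, Z=4, W=0, X=0) weight 1/30
  (Y=0, Z=4, W=1, X=1) weight 1/96
Group by X:
  weight(X=0) = 1/10
  weight(X=1) = 1/32
Total weight = 1/10 + 1/32 = 21/160
P(X=0 | obs) = 1/10 / 21/160 = 16/21
P(X=1 | obs) = 1/32 / 21/160 = 5/21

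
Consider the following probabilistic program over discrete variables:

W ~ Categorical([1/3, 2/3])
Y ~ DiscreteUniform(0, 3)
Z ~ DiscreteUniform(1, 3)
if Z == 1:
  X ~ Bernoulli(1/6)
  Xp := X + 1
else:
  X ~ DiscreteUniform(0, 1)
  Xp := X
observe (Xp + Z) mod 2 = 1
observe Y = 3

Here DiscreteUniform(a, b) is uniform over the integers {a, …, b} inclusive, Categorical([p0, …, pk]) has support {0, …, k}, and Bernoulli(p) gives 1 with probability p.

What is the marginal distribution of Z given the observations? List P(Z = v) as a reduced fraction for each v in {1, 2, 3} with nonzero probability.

P(Z=1) = 1/7, P(Z=2) = 3/7, P(Z=3) = 3/7

Enumerate traces; 6 have nonzero weight after conditioning:
  (W=0, Y=3, Z=1, X=1) weight 1/216
  (W=0, Y=3, Z=2, X=1) weight 1/72
  (W=0, Y=3, Z=3, X=0) weight 1/72
  (W=1, Y=3, Z=1, X=1) weight 1/108
  (W=1, Y=3, Z=2, X=1) weight 1/36
  (W=1, Y=3, Z=3, X=0) weight 1/36
Group by Z:
  weight(Z=1) = 1/72
  weight(Z=2) = 1/24
  weight(Z=3) = 1/24
Total weight = 1/72 + 1/24 + 1/24 = 7/72
P(Z=1 | obs) = 1/72 / 7/72 = 1/7
P(Z=2 | obs) = 1/24 / 7/72 = 3/7
P(Z=3 | obs) = 1/24 / 7/72 = 3/7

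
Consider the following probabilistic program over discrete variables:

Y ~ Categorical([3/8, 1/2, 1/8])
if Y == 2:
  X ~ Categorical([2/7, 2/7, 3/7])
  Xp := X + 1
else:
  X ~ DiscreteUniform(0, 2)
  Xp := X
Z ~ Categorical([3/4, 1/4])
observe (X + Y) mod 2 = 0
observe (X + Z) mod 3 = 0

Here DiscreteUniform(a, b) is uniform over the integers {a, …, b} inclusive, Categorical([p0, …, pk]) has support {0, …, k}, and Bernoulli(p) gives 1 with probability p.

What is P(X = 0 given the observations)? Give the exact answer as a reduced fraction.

Enumerate traces; 4 have nonzero weight after conditioning:
  (Y=0, X=0, Z=0) weight 3/32
  (Y=0, X=2, Z=1) weight 1/32
  (Y=2, X=0, Z=0) weight 3/112
  (Y=2, X=2, Z=1) weight 3/224
Group by X:
  weight(X=0) = 27/224
  weight(X=2) = 5/112
Total weight = 27/224 + 5/112 = 37/224
P(X=0 | obs) = 27/224 / 37/224 = 27/37
P(X=2 | obs) = 5/112 / 37/224 = 10/37

P(X = 0 | obs) = 27/37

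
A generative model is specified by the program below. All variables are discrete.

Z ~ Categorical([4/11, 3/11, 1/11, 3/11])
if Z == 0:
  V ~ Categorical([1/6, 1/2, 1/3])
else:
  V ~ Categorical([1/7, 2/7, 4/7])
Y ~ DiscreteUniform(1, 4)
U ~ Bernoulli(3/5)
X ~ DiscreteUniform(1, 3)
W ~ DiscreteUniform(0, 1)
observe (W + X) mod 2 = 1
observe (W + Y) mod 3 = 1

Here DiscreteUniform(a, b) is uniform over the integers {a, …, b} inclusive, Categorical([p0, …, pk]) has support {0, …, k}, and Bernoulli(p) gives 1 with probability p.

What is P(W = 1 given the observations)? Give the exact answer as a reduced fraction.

P(W = 1 | obs) = 1/5

Enumerate traces; 120 have nonzero weight after conditioning:
  (Z=0, V=0, Y=1, U=0, X=1, W=0) weight 1/990
  (Z=0, V=0, Y=1, U=0, X=3, W=0) weight 1/990
  (Z=0, V=0, Y=1, U=1, X=1, W=0) weight 1/660
  (Z=0, V=0, Y=1, U=1, X=3, W=0) weight 1/660
  (Z=0, V=0, Y=3, U=0, X=2, W=1) weight 1/990
  (Z=0, V=0, Y=3, U=1, X=2, W=1) weight 1/660
  (Z=0, V=0, Y=4, U=0, X=1, W=0) weight 1/990
  (Z=0, V=0, Y=4, U=0, X=3, W=0) weight 1/990
  … 112 more
Group by W:
  weight(W=0) = 1/6
  weight(W=1) = 1/24
Total weight = 1/6 + 1/24 = 5/24
P(W=0 | obs) = 1/6 / 5/24 = 4/5
P(W=1 | obs) = 1/24 / 5/24 = 1/5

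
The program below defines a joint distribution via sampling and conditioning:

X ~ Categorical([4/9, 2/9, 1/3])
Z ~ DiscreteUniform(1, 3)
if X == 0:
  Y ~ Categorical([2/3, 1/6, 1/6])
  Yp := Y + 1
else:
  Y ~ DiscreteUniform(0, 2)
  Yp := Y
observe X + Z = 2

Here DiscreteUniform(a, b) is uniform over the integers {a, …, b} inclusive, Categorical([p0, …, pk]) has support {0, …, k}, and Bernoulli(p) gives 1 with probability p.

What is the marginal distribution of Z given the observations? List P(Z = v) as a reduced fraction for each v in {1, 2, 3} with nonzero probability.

P(Z=1) = 1/3, P(Z=2) = 2/3

Enumerate traces; 6 have nonzero weight after conditioning:
  (X=0, Z=2, Y=0) weight 8/81
  (X=0, Z=2, Y=1) weight 2/81
  (X=0, Z=2, Y=2) weight 2/81
  (X=1, Z=1, Y=0) weight 2/81
  (X=1, Z=1, Y=1) weight 2/81
  (X=1, Z=1, Y=2) weight 2/81
Group by Z:
  weight(Z=1) = 2/27
  weight(Z=2) = 4/27
Total weight = 2/27 + 4/27 = 2/9
P(Z=1 | obs) = 2/27 / 2/9 = 1/3
P(Z=2 | obs) = 4/27 / 2/9 = 2/3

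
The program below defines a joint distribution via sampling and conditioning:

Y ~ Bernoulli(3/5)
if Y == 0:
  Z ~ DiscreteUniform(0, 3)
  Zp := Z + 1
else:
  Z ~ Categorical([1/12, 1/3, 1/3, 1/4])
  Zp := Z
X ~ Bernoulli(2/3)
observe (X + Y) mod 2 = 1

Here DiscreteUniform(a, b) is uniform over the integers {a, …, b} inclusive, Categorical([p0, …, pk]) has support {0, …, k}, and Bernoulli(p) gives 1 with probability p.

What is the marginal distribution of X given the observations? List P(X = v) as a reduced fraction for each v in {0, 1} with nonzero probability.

P(X=0) = 3/7, P(X=1) = 4/7

Enumerate traces; 8 have nonzero weight after conditioning:
  (Y=0, Z=0, X=1) weight 1/15
  (Y=0, Z=1, X=1) weight 1/15
  (Y=0, Z=2, X=1) weight 1/15
  (Y=0, Z=3, X=1) weight 1/15
  (Y=1, Z=0, X=0) weight 1/60
  (Y=1, Z=1, X=0) weight 1/15
  (Y=1, Z=2, X=0) weight 1/15
  (Y=1, Z=3, X=0) weight 1/20
Group by X:
  weight(X=0) = 1/5
  weight(X=1) = 4/15
Total weight = 1/5 + 4/15 = 7/15
P(X=0 | obs) = 1/5 / 7/15 = 3/7
P(X=1 | obs) = 4/15 / 7/15 = 4/7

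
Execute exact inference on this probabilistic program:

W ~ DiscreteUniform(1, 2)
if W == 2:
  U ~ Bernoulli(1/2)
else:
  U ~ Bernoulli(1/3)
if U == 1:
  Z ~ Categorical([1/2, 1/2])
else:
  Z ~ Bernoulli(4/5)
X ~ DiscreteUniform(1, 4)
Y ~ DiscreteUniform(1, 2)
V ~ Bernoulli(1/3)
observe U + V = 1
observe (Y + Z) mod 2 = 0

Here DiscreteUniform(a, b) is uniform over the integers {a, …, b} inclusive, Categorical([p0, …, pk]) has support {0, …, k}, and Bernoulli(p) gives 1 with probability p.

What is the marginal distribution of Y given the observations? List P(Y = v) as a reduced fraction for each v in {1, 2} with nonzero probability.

P(Y=1) = 53/85, P(Y=2) = 32/85

Enumerate traces; 32 have nonzero weight after conditioning:
  (W=1, U=0, Z=0, X=1, Y=2, V=1) weight 1/360
  (W=1, U=0, Z=0, X=2, Y=2, V=1) weight 1/360
  (W=1, U=0, Z=0, X=3, Y=2, V=1) weight 1/360
  (W=1, U=0, Z=0, X=4, Y=2, V=1) weight 1/360
  (W=1, U=0, Z=1, X=1, Y=1, V=1) weight 1/90
  (W=1, U=0, Z=1, X=2, Y=1, V=1) weight 1/90
  (W=1, U=0, Z=1, X=3, Y=1, V=1) weight 1/90
  (W=1, U=0, Z=1, X=4, Y=1, V=1) weight 1/90
  … 24 more
Group by Y:
  weight(Y=1) = 53/360
  weight(Y=2) = 4/45
Total weight = 53/360 + 4/45 = 17/72
P(Y=1 | obs) = 53/360 / 17/72 = 53/85
P(Y=2 | obs) = 4/45 / 17/72 = 32/85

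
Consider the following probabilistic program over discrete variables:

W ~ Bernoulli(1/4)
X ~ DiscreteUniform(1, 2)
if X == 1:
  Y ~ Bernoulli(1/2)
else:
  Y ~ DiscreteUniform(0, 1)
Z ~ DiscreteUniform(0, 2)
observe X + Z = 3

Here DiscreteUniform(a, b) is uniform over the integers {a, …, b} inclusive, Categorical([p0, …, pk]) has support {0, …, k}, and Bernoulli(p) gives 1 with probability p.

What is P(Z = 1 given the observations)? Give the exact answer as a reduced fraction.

Enumerate traces; 8 have nonzero weight after conditioning:
  (W=0, X=1, Y=0, Z=2) weight 1/16
  (W=0, X=1, Y=1, Z=2) weight 1/16
  (W=0, X=2, Y=0, Z=1) weight 1/16
  (W=0, X=2, Y=1, Z=1) weight 1/16
  (W=1, X=1, Y=0, Z=2) weight 1/48
  (W=1, X=1, Y=1, Z=2) weight 1/48
  (W=1, X=2, Y=0, Z=1) weight 1/48
  (W=1, X=2, Y=1, Z=1) weight 1/48
Group by Z:
  weight(Z=1) = 1/6
  weight(Z=2) = 1/6
Total weight = 1/6 + 1/6 = 1/3
P(Z=1 | obs) = 1/6 / 1/3 = 1/2
P(Z=2 | obs) = 1/6 / 1/3 = 1/2

P(Z = 1 | obs) = 1/2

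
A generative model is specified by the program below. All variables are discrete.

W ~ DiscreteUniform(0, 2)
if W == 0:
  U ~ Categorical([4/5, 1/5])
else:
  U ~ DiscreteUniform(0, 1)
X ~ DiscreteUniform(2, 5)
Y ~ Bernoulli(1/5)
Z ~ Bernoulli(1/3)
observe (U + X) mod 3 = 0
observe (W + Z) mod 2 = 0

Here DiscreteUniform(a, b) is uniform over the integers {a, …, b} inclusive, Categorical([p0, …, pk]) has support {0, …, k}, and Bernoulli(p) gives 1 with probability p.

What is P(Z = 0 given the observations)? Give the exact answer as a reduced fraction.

Enumerate traces; 18 have nonzero weight after conditioning:
  (W=0, U=0, X=3, Y=0, Z=0) weight 8/225
  (W=0, U=0, X=3, Y=1, Z=0) weight 2/225
  (W=0, U=1, X=2, Y=0, Z=0) weight 2/225
  (W=0, U=1, X=2, Y=1, Z=0) weight 1/450
  (W=0, U=1, X=5, Y=0, Z=0) weight 2/225
  (W=0, U=1, X=5, Y=1, Z=0) weight 1/450
  (W=1, U=0, X=3, Y=0, Z=1) weight 1/90
  (W=1, U=0, X=3, Y=1, Z=1) weight 1/360
  … 10 more
Group by Z:
  weight(Z=0) = 3/20
  weight(Z=1) = 1/24
Total weight = 3/20 + 1/24 = 23/120
P(Z=0 | obs) = 3/20 / 23/120 = 18/23
P(Z=1 | obs) = 1/24 / 23/120 = 5/23

P(Z = 0 | obs) = 18/23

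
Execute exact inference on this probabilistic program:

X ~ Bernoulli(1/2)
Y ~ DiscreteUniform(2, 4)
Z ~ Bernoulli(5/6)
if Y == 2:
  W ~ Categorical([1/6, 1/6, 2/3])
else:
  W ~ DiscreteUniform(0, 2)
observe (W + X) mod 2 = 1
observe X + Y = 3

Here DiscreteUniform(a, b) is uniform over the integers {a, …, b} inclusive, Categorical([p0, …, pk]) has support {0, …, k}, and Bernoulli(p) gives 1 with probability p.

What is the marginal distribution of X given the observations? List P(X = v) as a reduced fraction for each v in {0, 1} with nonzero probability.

Enumerate traces; 6 have nonzero weight after conditioning:
  (X=0, Y=3, Z=0, W=1) weight 1/108
  (X=0, Y=3, Z=1, W=1) weight 5/108
  (X=1, Y=2, Z=0, W=0) weight 1/216
  (X=1, Y=2, Z=0, W=2) weight 1/54
  (X=1, Y=2, Z=1, W=0) weight 5/216
  (X=1, Y=2, Z=1, W=2) weight 5/54
Group by X:
  weight(X=0) = 1/18
  weight(X=1) = 5/36
Total weight = 1/18 + 5/36 = 7/36
P(X=0 | obs) = 1/18 / 7/36 = 2/7
P(X=1 | obs) = 5/36 / 7/36 = 5/7

P(X=0) = 2/7, P(X=1) = 5/7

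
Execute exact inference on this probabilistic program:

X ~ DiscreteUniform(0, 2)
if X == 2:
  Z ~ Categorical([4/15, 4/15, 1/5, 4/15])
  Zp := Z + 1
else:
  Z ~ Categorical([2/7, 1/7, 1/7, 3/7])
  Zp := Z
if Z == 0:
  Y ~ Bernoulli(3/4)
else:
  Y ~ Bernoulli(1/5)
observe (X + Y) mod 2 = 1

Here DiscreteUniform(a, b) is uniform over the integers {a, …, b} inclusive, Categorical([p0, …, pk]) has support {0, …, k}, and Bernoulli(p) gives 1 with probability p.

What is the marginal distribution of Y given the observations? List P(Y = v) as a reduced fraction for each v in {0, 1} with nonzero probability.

P(Y=0) = 675/1414, P(Y=1) = 739/1414

Enumerate traces; 12 have nonzero weight after conditioning:
  (X=0, Z=0, Y=1) weight 1/14
  (X=0, Z=1, Y=1) weight 1/105
  (X=0, Z=2, Y=1) weight 1/105
  (X=0, Z=3, Y=1) weight 1/35
  (X=1, Z=0, Y=0) weight 1/42
  (X=1, Z=1, Y=0) weight 4/105
  (X=1, Z=2, Y=0) weight 4/105
  (X=1, Z=3, Y=0) weight 4/35
  … 4 more
Group by Y:
  weight(Y=0) = 3/14
  weight(Y=1) = 739/3150
Total weight = 3/14 + 739/3150 = 101/225
P(Y=0 | obs) = 3/14 / 101/225 = 675/1414
P(Y=1 | obs) = 739/3150 / 101/225 = 739/1414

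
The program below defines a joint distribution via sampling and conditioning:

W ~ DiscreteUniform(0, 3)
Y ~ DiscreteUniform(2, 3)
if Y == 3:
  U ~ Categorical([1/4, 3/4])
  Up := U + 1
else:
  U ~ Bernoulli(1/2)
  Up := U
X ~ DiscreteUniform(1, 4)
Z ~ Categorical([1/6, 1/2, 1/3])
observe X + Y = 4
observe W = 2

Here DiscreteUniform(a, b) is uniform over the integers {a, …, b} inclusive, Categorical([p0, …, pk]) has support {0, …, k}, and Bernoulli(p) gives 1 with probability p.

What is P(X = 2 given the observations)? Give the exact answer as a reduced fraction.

Enumerate traces; 12 have nonzero weight after conditioning:
  (W=2, Y=2, U=0, X=2, Z=0) weight 1/384
  (W=2, Y=2, U=0, X=2, Z=1) weight 1/128
  (W=2, Y=2, U=0, X=2, Z=2) weight 1/192
  (W=2, Y=2, U=1, X=2, Z=0) weight 1/384
  (W=2, Y=2, U=1, X=2, Z=1) weight 1/128
  (W=2, Y=2, U=1, X=2, Z=2) weight 1/192
  (W=2, Y=3, U=0, X=1, Z=0) weight 1/768
  (W=2, Y=3, U=0, X=1, Z=1) weight 1/256
  … 4 more
Group by X:
  weight(X=1) = 1/32
  weight(X=2) = 1/32
Total weight = 1/32 + 1/32 = 1/16
P(X=1 | obs) = 1/32 / 1/16 = 1/2
P(X=2 | obs) = 1/32 / 1/16 = 1/2

P(X = 2 | obs) = 1/2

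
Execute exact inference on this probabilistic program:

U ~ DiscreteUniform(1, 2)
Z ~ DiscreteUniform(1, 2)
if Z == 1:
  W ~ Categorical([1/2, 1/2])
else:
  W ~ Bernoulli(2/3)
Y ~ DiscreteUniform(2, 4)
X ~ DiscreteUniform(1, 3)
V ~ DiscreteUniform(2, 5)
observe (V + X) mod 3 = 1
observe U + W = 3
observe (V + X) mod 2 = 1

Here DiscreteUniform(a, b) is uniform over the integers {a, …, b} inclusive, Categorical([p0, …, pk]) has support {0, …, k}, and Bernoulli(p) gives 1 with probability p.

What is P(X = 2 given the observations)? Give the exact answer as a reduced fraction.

P(X = 2 | obs) = 1/2

Enumerate traces; 12 have nonzero weight after conditioning:
  (U=2, Z=1, W=1, Y=2, X=2, V=5) weight 1/288
  (U=2, Z=1, W=1, Y=2, X=3, V=4) weight 1/288
  (U=2, Z=1, W=1, Y=3, X=2, V=5) weight 1/288
  (U=2, Z=1, W=1, Y=3, X=3, V=4) weight 1/288
  (U=2, Z=1, W=1, Y=4, X=2, V=5) weight 1/288
  (U=2, Z=1, W=1, Y=4, X=3, V=4) weight 1/288
  (U=2, Z=2, W=1, Y=2, X=2, V=5) weight 1/216
  (U=2, Z=2, W=1, Y=2, X=3, V=4) weight 1/216
  … 4 more
Group by X:
  weight(X=2) = 7/288
  weight(X=3) = 7/288
Total weight = 7/288 + 7/288 = 7/144
P(X=2 | obs) = 7/288 / 7/144 = 1/2
P(X=3 | obs) = 7/288 / 7/144 = 1/2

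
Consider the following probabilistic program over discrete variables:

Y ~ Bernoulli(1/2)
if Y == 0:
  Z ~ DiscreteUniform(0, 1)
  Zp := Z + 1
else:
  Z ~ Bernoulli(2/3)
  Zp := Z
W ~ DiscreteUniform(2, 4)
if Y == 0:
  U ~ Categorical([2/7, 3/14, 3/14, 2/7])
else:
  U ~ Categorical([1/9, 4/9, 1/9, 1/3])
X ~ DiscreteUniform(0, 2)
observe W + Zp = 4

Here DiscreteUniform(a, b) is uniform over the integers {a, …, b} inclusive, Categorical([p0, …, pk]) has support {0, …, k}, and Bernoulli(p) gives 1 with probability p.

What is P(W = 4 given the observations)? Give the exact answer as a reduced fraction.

P(W = 4 | obs) = 1/6

Enumerate traces; 48 have nonzero weight after conditioning:
  (Y=0, Z=0, W=3, U=0, X=0) weight 1/126
  (Y=0, Z=0, W=3, U=0, X=1) weight 1/126
  (Y=0, Z=0, W=3, U=0, X=2) weight 1/126
  (Y=0, Z=0, W=3, U=1, X=0) weight 1/168
  (Y=0, Z=0, W=3, U=1, X=1) weight 1/168
  (Y=0, Z=0, W=3, U=1, X=2) weight 1/168
  (Y=0, Z=0, W=3, U=2, X=0) weight 1/168
  (Y=0, Z=0, W=3, U=2, X=1) weight 1/168
  (Y=0, Z=1, W=2, U=0, X=0) weight 1/126
  (Y=1, Z=0, W=4, U=0, X=0) weight 1/486
  … 38 more
Group by W:
  weight(W=2) = 1/12
  weight(W=3) = 7/36
  weight(W=4) = 1/18
Total weight = 1/12 + 7/36 + 1/18 = 1/3
P(W=2 | obs) = 1/12 / 1/3 = 1/4
P(W=3 | obs) = 7/36 / 1/3 = 7/12
P(W=4 | obs) = 1/18 / 1/3 = 1/6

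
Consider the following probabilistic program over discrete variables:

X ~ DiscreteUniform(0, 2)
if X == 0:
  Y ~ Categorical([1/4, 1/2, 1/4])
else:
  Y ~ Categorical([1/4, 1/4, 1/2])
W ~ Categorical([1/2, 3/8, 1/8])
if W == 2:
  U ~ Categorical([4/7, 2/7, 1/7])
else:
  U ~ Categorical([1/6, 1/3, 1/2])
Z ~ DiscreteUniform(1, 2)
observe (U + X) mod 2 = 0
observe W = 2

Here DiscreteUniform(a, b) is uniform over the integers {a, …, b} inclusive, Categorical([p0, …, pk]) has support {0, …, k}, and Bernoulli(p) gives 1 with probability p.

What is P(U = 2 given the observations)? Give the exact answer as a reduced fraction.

Enumerate traces; 30 have nonzero weight after conditioning:
  (X=0, Y=0, W=2, U=0, Z=1) weight 1/336
  (X=0, Y=0, W=2, U=0, Z=2) weight 1/336
  (X=0, Y=0, W=2, U=2, Z=1) weight 1/1344
  (X=0, Y=0, W=2, U=2, Z=2) weight 1/1344
  (X=0, Y=1, W=2, U=0, Z=1) weight 1/168
  (X=0, Y=1, W=2, U=0, Z=2) weight 1/168
  (X=0, Y=1, W=2, U=2, Z=1) weight 1/672
  (X=0, Y=1, W=2, U=2, Z=2) weight 1/672
  (X=1, Y=0, W=2, U=1, Z=1) weight 1/672
  … 21 more
Group by U:
  weight(U=0) = 1/21
  weight(U=1) = 1/84
  weight(U=2) = 1/84
Total weight = 1/21 + 1/84 + 1/84 = 1/14
P(U=0 | obs) = 1/21 / 1/14 = 2/3
P(U=1 | obs) = 1/84 / 1/14 = 1/6
P(U=2 | obs) = 1/84 / 1/14 = 1/6

P(U = 2 | obs) = 1/6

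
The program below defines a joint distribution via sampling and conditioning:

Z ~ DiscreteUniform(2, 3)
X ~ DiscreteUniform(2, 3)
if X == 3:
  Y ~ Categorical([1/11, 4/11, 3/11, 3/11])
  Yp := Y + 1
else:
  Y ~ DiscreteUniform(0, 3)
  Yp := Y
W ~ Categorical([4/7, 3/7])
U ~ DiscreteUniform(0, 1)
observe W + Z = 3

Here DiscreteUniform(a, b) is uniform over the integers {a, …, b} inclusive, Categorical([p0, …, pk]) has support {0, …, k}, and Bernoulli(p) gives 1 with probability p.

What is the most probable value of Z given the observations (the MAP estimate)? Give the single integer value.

argmax_v P(Z = v | obs) = 3

Enumerate traces; 32 have nonzero weight after conditioning:
  (Z=2, X=2, Y=0, W=1, U=0) weight 3/224
  (Z=2, X=2, Y=0, W=1, U=1) weight 3/224
  (Z=2, X=2, Y=1, W=1, U=0) weight 3/224
  (Z=2, X=2, Y=1, W=1, U=1) weight 3/224
  (Z=2, X=2, Y=2, W=1, U=0) weight 3/224
  (Z=2, X=2, Y=2, W=1, U=1) weight 3/224
  (Z=2, X=2, Y=3, W=1, U=0) weight 3/224
  (Z=2, X=2, Y=3, W=1, U=1) weight 3/224
  (Z=3, X=2, Y=0, W=0, U=0) weight 1/56
  … 23 more
Group by Z:
  weight(Z=2) = 3/14
  weight(Z=3) = 2/7
Total weight = 3/14 + 2/7 = 1/2
P(Z=2 | obs) = 3/14 / 1/2 = 3/7
P(Z=3 | obs) = 2/7 / 1/2 = 4/7
argmax = 3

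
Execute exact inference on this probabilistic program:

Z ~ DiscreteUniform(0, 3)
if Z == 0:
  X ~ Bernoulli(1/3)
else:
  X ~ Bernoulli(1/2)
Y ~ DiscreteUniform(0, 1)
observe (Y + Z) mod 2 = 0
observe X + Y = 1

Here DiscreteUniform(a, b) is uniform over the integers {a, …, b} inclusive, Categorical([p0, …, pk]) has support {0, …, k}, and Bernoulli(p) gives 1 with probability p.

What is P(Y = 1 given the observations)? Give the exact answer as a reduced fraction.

Enumerate traces; 4 have nonzero weight after conditioning:
  (Z=0, X=1, Y=0) weight 1/24
  (Z=1, X=0, Y=1) weight 1/16
  (Z=2, X=1, Y=0) weight 1/16
  (Z=3, X=0, Y=1) weight 1/16
Group by Y:
  weight(Y=0) = 5/48
  weight(Y=1) = 1/8
Total weight = 5/48 + 1/8 = 11/48
P(Y=0 | obs) = 5/48 / 11/48 = 5/11
P(Y=1 | obs) = 1/8 / 11/48 = 6/11

P(Y = 1 | obs) = 6/11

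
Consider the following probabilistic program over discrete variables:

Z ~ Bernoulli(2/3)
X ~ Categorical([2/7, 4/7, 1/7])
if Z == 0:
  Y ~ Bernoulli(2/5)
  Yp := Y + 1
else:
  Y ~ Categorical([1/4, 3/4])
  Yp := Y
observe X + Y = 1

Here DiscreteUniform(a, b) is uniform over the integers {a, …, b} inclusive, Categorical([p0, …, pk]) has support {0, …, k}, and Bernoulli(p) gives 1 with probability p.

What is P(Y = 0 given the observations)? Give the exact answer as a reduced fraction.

Enumerate traces; 4 have nonzero weight after conditioning:
  (Z=0, X=0, Y=1) weight 4/105
  (Z=0, X=1, Y=0) weight 4/35
  (Z=1, X=0, Y=1) weight 1/7
  (Z=1, X=1, Y=0) weight 2/21
Group by Y:
  weight(Y=0) = 22/105
  weight(Y=1) = 19/105
Total weight = 22/105 + 19/105 = 41/105
P(Y=0 | obs) = 22/105 / 41/105 = 22/41
P(Y=1 | obs) = 19/105 / 41/105 = 19/41

P(Y = 0 | obs) = 22/41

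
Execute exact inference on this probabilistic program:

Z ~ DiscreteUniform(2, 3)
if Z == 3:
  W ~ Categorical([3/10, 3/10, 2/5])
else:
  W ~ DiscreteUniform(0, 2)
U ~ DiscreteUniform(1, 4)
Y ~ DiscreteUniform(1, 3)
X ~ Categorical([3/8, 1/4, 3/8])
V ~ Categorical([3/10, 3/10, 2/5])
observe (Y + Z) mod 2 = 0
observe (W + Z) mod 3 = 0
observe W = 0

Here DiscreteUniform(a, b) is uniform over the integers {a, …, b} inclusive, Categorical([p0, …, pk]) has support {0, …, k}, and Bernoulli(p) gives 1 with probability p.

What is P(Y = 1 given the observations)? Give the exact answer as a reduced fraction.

Enumerate traces; 72 have nonzero weight after conditioning:
  (Z=3, W=0, U=1, Y=1, X=0, V=0) weight 9/6400
  (Z=3, W=0, U=1, Y=1, X=0, V=1) weight 9/6400
  (Z=3, W=0, U=1, Y=1, X=0, V=2) weight 3/1600
  (Z=3, W=0, U=1, Y=1, X=1, V=0) weight 3/3200
  (Z=3, W=0, U=1, Y=1, X=1, V=1) weight 3/3200
  (Z=3, W=0, U=1, Y=1, X=1, V=2) weight 1/800
  (Z=3, W=0, U=1, Y=1, X=2, V=0) weight 9/6400
  (Z=3, W=0, U=1, Y=1, X=2, V=1) weight 9/6400
  (Z=3, W=0, U=1, Y=3, X=0, V=0) weight 9/6400
  … 63 more
Group by Y:
  weight(Y=1) = 1/20
  weight(Y=3) = 1/20
Total weight = 1/20 + 1/20 = 1/10
P(Y=1 | obs) = 1/20 / 1/10 = 1/2
P(Y=3 | obs) = 1/20 / 1/10 = 1/2

P(Y = 1 | obs) = 1/2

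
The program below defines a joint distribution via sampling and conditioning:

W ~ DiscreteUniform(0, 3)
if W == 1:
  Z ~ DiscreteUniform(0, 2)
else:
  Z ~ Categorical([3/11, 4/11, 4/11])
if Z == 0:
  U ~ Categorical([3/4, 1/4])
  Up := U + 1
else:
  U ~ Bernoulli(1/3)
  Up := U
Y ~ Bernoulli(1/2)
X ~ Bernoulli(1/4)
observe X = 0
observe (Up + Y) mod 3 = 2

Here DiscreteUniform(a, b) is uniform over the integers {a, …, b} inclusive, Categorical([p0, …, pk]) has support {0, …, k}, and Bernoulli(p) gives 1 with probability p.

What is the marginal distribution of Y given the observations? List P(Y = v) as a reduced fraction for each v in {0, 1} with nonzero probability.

P(Y=0) = 57/416, P(Y=1) = 359/416

Enumerate traces; 16 have nonzero weight after conditioning:
  (W=0, Z=0, U=0, Y=1, X=0) weight 27/1408
  (W=0, Z=0, U=1, Y=0, X=0) weight 9/1408
  (W=0, Z=1, U=1, Y=1, X=0) weight 1/88
  (W=0, Z=2, U=1, Y=1, X=0) weight 1/88
  (W=1, Z=0, U=0, Y=1, X=0) weight 3/128
  (W=1, Z=0, U=1, Y=0, X=0) weight 1/128
  (W=1, Z=1, U=1, Y=1, X=0) weight 1/96
  (W=1, Z=2, U=1, Y=1, X=0) weight 1/96
  … 8 more
Group by Y:
  weight(Y=0) = 19/704
  weight(Y=1) = 359/2112
Total weight = 19/704 + 359/2112 = 13/66
P(Y=0 | obs) = 19/704 / 13/66 = 57/416
P(Y=1 | obs) = 359/2112 / 13/66 = 359/416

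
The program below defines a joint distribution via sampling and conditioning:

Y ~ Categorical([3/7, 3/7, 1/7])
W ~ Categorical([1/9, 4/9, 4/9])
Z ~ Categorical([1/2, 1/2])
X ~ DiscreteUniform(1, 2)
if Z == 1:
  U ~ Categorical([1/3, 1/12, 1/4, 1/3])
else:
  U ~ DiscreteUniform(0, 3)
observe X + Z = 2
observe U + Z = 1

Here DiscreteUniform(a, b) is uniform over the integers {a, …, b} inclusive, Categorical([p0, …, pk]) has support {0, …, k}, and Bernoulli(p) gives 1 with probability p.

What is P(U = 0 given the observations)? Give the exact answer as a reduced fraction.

P(U = 0 | obs) = 4/7

Enumerate traces; 18 have nonzero weight after conditioning:
  (Y=0, W=0, Z=0, X=2, U=1) weight 1/336
  (Y=0, W=0, Z=1, X=1, U=0) weight 1/252
  (Y=0, W=1, Z=0, X=2, U=1) weight 1/84
  (Y=0, W=1, Z=1, X=1, U=0) weight 1/63
  (Y=0, W=2, Z=0, X=2, U=1) weight 1/84
  (Y=0, W=2, Z=1, X=1, U=0) weight 1/63
  (Y=1, W=0, Z=0, X=2, U=1) weight 1/336
  (Y=1, W=0, Z=1, X=1, U=0) weight 1/252
  … 10 more
Group by U:
  weight(U=0) = 1/12
  weight(U=1) = 1/16
Total weight = 1/12 + 1/16 = 7/48
P(U=0 | obs) = 1/12 / 7/48 = 4/7
P(U=1 | obs) = 1/16 / 7/48 = 3/7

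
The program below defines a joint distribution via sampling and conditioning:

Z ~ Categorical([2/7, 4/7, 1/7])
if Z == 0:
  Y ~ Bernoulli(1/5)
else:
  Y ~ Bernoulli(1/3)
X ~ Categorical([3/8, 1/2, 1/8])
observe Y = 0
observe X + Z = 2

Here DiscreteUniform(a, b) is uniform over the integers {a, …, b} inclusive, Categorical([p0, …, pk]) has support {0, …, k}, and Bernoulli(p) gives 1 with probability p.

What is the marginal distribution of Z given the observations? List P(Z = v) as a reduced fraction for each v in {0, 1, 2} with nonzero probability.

Enumerate traces; 3 have nonzero weight after conditioning:
  (Z=0, Y=0, X=2) weight 1/35
  (Z=1, Y=0, X=1) weight 4/21
  (Z=2, Y=0, X=0) weight 1/28
Group by Z:
  weight(Z=0) = 1/35
  weight(Z=1) = 4/21
  weight(Z=2) = 1/28
Total weight = 1/35 + 4/21 + 1/28 = 107/420
P(Z=0 | obs) = 1/35 / 107/420 = 12/107
P(Z=1 | obs) = 4/21 / 107/420 = 80/107
P(Z=2 | obs) = 1/28 / 107/420 = 15/107

P(Z=0) = 12/107, P(Z=1) = 80/107, P(Z=2) = 15/107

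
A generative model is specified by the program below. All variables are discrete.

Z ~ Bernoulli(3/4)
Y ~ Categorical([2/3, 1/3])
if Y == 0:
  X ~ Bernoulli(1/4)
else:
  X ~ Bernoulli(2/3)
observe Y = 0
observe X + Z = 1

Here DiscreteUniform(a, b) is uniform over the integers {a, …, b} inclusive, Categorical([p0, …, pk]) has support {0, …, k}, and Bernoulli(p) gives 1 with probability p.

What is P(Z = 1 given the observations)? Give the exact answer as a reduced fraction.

Enumerate traces; 2 have nonzero weight after conditioning:
  (Z=0, Y=0, X=1) weight 1/24
  (Z=1, Y=0, X=0) weight 3/8
Group by Z:
  weight(Z=0) = 1/24
  weight(Z=1) = 3/8
Total weight = 1/24 + 3/8 = 5/12
P(Z=0 | obs) = 1/24 / 5/12 = 1/10
P(Z=1 | obs) = 3/8 / 5/12 = 9/10

P(Z = 1 | obs) = 9/10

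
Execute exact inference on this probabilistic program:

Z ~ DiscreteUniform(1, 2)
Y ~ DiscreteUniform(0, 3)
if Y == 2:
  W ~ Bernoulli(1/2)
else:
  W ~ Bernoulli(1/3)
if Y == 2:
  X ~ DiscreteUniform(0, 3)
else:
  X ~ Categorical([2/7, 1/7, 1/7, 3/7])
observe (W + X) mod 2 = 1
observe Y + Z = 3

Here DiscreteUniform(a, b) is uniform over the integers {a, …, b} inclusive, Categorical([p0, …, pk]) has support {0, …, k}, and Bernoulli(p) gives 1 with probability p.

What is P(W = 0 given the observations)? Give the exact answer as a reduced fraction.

P(W = 0 | obs) = 53/86

Enumerate traces; 8 have nonzero weight after conditioning:
  (Z=1, Y=2, W=0, X=1) weight 1/64
  (Z=1, Y=2, W=0, X=3) weight 1/64
  (Z=1, Y=2, W=1, X=0) weight 1/64
  (Z=1, Y=2, W=1, X=2) weight 1/64
  (Z=2, Y=1, W=0, X=1) weight 1/84
  (Z=2, Y=1, W=0, X=3) weight 1/28
  (Z=2, Y=1, W=1, X=0) weight 1/84
  (Z=2, Y=1, W=1, X=2) weight 1/168
Group by W:
  weight(W=0) = 53/672
  weight(W=1) = 11/224
Total weight = 53/672 + 11/224 = 43/336
P(W=0 | obs) = 53/672 / 43/336 = 53/86
P(W=1 | obs) = 11/224 / 43/336 = 33/86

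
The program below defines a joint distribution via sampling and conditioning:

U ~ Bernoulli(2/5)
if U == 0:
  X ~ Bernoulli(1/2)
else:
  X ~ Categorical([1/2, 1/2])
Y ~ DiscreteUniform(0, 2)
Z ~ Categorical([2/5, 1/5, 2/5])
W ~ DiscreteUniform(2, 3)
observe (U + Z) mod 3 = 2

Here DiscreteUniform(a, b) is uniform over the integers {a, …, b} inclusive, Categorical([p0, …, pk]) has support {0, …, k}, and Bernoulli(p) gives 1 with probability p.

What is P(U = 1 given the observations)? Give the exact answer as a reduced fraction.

P(U = 1 | obs) = 1/4

Enumerate traces; 24 have nonzero weight after conditioning:
  (U=0, X=0, Y=0, Z=2, W=2) weight 1/50
  (U=0, X=0, Y=0, Z=2, W=3) weight 1/50
  (U=0, X=0, Y=1, Z=2, W=2) weight 1/50
  (U=0, X=0, Y=1, Z=2, W=3) weight 1/50
  (U=0, X=0, Y=2, Z=2, W=2) weight 1/50
  (U=0, X=0, Y=2, Z=2, W=3) weight 1/50
  (U=0, X=1, Y=0, Z=2, W=2) weight 1/50
  (U=0, X=1, Y=0, Z=2, W=3) weight 1/50
  (U=1, X=0, Y=0, Z=1, W=2) weight 1/150
  … 15 more
Group by U:
  weight(U=0) = 6/25
  weight(U=1) = 2/25
Total weight = 6/25 + 2/25 = 8/25
P(U=0 | obs) = 6/25 / 8/25 = 3/4
P(U=1 | obs) = 2/25 / 8/25 = 1/4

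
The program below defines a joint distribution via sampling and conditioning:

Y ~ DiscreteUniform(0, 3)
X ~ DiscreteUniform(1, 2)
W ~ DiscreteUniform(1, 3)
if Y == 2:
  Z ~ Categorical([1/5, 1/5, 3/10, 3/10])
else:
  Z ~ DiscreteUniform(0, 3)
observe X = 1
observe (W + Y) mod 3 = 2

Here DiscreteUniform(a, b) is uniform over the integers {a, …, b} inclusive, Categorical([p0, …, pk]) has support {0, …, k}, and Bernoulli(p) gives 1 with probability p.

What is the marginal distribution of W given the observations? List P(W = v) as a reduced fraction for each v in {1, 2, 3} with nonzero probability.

Enumerate traces; 16 have nonzero weight after conditioning:
  (Y=0, X=1, W=2, Z=0) weight 1/96
  (Y=0, X=1, W=2, Z=1) weight 1/96
  (Y=0, X=1, W=2, Z=2) weight 1/96
  (Y=0, X=1, W=2, Z=3) weight 1/96
  (Y=1, X=1, W=1, Z=0) weight 1/96
  (Y=1, X=1, W=1, Z=1) weight 1/96
  (Y=1, X=1, W=1, Z=2) weight 1/96
  (Y=1, X=1, W=1, Z=3) weight 1/96
  (Y=2, X=1, W=3, Z=0) weight 1/120
  … 7 more
Group by W:
  weight(W=1) = 1/24
  weight(W=2) = 1/12
  weight(W=3) = 1/24
Total weight = 1/24 + 1/12 + 1/24 = 1/6
P(W=1 | obs) = 1/24 / 1/6 = 1/4
P(W=2 | obs) = 1/12 / 1/6 = 1/2
P(W=3 | obs) = 1/24 / 1/6 = 1/4

P(W=1) = 1/4, P(W=2) = 1/2, P(W=3) = 1/4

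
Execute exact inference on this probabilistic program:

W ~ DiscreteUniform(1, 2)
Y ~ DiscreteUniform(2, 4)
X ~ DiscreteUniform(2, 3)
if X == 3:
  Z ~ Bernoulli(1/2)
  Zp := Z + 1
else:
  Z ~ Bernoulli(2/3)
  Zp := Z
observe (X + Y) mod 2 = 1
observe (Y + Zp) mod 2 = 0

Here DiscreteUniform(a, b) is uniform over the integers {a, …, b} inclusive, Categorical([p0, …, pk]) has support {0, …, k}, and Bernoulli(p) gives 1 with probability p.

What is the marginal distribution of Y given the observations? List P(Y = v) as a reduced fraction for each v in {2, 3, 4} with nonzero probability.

Enumerate traces; 6 have nonzero weight after conditioning:
  (W=1, Y=2, X=3, Z=1) weight 1/24
  (W=1, Y=3, X=2, Z=1) weight 1/18
  (W=1, Y=4, X=3, Z=1) weight 1/24
  (W=2, Y=2, X=3, Z=1) weight 1/24
  (W=2, Y=3, X=2, Z=1) weight 1/18
  (W=2, Y=4, X=3, Z=1) weight 1/24
Group by Y:
  weight(Y=2) = 1/12
  weight(Y=3) = 1/9
  weight(Y=4) = 1/12
Total weight = 1/12 + 1/9 + 1/12 = 5/18
P(Y=2 | obs) = 1/12 / 5/18 = 3/10
P(Y=3 | obs) = 1/9 / 5/18 = 2/5
P(Y=4 | obs) = 1/12 / 5/18 = 3/10

P(Y=2) = 3/10, P(Y=3) = 2/5, P(Y=4) = 3/10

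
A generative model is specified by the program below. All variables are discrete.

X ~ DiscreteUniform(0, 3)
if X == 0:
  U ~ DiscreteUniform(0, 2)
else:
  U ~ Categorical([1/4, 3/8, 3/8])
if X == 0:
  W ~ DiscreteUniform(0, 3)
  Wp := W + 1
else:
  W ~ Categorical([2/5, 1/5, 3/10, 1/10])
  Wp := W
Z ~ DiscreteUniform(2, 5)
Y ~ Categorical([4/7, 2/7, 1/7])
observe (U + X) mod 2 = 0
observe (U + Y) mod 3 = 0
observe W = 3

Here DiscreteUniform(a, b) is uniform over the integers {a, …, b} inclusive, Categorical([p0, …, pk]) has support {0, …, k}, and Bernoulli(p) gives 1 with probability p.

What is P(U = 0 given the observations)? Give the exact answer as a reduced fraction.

Enumerate traces; 24 have nonzero weight after conditioning:
  (X=0, U=0, W=3, Z=2, Y=0) weight 1/336
  (X=0, U=0, W=3, Z=3, Y=0) weight 1/336
  (X=0, U=0, W=3, Z=4, Y=0) weight 1/336
  (X=0, U=0, W=3, Z=5, Y=0) weight 1/336
  (X=0, U=2, W=3, Z=2, Y=1) weight 1/672
  (X=0, U=2, W=3, Z=3, Y=1) weight 1/672
  (X=0, U=2, W=3, Z=4, Y=1) weight 1/672
  (X=0, U=2, W=3, Z=5, Y=1) weight 1/672
  (X=1, U=1, W=3, Z=2, Y=2) weight 3/8960
  … 15 more
Group by U:
  weight(U=0) = 13/840
  weight(U=1) = 3/1120
  weight(U=2) = 29/3360
Total weight = 13/840 + 3/1120 + 29/3360 = 3/112
P(U=0 | obs) = 13/840 / 3/112 = 26/45
P(U=1 | obs) = 3/1120 / 3/112 = 1/10
P(U=2 | obs) = 29/3360 / 3/112 = 29/90

P(U = 0 | obs) = 26/45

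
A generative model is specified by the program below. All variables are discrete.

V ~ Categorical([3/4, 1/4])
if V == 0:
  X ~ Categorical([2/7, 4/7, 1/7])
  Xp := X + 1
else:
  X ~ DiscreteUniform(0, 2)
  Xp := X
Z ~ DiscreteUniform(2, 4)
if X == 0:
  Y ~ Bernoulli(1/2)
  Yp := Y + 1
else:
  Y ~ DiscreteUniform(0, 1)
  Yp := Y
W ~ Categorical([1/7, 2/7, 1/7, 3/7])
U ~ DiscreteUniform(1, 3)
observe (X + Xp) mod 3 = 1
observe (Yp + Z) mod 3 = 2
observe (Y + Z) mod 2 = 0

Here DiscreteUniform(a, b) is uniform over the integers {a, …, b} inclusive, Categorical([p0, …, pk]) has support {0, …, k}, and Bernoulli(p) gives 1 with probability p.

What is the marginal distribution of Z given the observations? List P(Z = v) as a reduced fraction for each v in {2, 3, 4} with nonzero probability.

P(Z=2) = 7/43, P(Z=3) = 18/43, P(Z=4) = 18/43

Enumerate traces; 36 have nonzero weight after conditioning:
  (V=0, X=0, Z=3, Y=1, W=0, U=1) weight 1/588
  (V=0, X=0, Z=3, Y=1, W=0, U=2) weight 1/588
  (V=0, X=0, Z=3, Y=1, W=0, U=3) weight 1/588
  (V=0, X=0, Z=3, Y=1, W=1, U=1) weight 1/294
  (V=0, X=0, Z=3, Y=1, W=1, U=2) weight 1/294
  (V=0, X=0, Z=3, Y=1, W=1, U=3) weight 1/294
  (V=0, X=0, Z=3, Y=1, W=2, U=1) weight 1/588
  (V=0, X=0, Z=3, Y=1, W=2, U=2) weight 1/588
  (V=0, X=0, Z=4, Y=0, W=0, U=1) weight 1/588
  (V=1, X=2, Z=2, Y=0, W=0, U=1) weight 1/1512
  … 26 more
Group by Z:
  weight(Z=2) = 1/72
  weight(Z=3) = 1/28
  weight(Z=4) = 1/28
Total weight = 1/72 + 1/28 + 1/28 = 43/504
P(Z=2 | obs) = 1/72 / 43/504 = 7/43
P(Z=3 | obs) = 1/28 / 43/504 = 18/43
P(Z=4 | obs) = 1/28 / 43/504 = 18/43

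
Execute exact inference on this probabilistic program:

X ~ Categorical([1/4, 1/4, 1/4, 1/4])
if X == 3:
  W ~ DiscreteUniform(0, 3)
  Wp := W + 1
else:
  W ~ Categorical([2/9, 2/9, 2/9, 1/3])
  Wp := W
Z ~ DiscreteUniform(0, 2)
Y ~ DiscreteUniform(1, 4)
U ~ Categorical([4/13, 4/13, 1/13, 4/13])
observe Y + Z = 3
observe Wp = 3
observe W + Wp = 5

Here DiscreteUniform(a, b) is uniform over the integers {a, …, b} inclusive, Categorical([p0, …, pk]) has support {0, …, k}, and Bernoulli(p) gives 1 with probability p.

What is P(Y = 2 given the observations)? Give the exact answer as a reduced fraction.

P(Y = 2 | obs) = 1/3

Enumerate traces; 12 have nonzero weight after conditioning:
  (X=3, W=2, Z=0, Y=3, U=0) weight 1/624
  (X=3, W=2, Z=0, Y=3, U=1) weight 1/624
  (X=3, W=2, Z=0, Y=3, U=2) weight 1/2496
  (X=3, W=2, Z=0, Y=3, U=3) weight 1/624
  (X=3, W=2, Z=1, Y=2, U=0) weight 1/624
  (X=3, W=2, Z=1, Y=2, U=1) weight 1/624
  (X=3, W=2, Z=1, Y=2, U=2) weight 1/2496
  (X=3, W=2, Z=1, Y=2, U=3) weight 1/624
  (X=3, W=2, Z=2, Y=1, U=0) weight 1/624
  … 3 more
Group by Y:
  weight(Y=1) = 1/192
  weight(Y=2) = 1/192
  weight(Y=3) = 1/192
Total weight = 1/192 + 1/192 + 1/192 = 1/64
P(Y=1 | obs) = 1/192 / 1/64 = 1/3
P(Y=2 | obs) = 1/192 / 1/64 = 1/3
P(Y=3 | obs) = 1/192 / 1/64 = 1/3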